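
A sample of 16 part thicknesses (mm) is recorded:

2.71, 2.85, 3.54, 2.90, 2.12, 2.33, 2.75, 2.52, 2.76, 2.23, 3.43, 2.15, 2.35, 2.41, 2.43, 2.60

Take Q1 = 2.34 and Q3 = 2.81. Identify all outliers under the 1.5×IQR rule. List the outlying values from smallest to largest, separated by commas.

IQR = Q3 − Q1 = 2.81 − 2.34 = 0.47.
Lower fence = Q1 − 1.5·IQR = 2.34 − 0.705 = 1.635.
Upper fence = Q3 + 1.5·IQR = 2.81 + 0.705 = 3.515.
3.54 > 3.515 → outlier.
All remaining values lie within [1.635, 3.515].

3.54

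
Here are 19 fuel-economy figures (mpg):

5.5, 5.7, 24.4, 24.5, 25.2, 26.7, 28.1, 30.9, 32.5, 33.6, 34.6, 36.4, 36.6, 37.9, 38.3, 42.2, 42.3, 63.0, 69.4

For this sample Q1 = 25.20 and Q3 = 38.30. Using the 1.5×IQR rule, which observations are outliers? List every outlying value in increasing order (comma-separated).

5.5, 63.0, 69.4

IQR = Q3 − Q1 = 38.30 − 25.20 = 13.10.
Lower fence = Q1 − 1.5·IQR = 25.20 − 19.65 = 5.55.
Upper fence = Q3 + 1.5·IQR = 38.30 + 19.65 = 57.95.
5.5 < 5.55 → outlier.
63.0 > 57.95 → outlier.
69.4 > 57.95 → outlier.
All remaining values lie within [5.55, 57.95].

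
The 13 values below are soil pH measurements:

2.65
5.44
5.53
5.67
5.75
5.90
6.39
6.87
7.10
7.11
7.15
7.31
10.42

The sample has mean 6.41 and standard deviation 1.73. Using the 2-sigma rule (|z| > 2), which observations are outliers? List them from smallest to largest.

2.65, 10.42

Cutoffs at x̄ ± 2s: 6.41 ± 2·1.73 = [2.95, 9.87].
2.65: z = -2.17, |z| > 2 → outlier.
10.42: z = 2.32, |z| > 2 → outlier.
Every other value lies within [2.95, 9.87].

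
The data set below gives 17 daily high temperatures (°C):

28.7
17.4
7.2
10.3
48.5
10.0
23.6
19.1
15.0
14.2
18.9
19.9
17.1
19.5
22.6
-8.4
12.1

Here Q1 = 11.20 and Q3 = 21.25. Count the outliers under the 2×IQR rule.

IQR = 10.05; fences at 11.20 − 20.10 = -8.90 and 21.25 + 20.10 = 41.35.
Outside the cutoffs: 48.5.

1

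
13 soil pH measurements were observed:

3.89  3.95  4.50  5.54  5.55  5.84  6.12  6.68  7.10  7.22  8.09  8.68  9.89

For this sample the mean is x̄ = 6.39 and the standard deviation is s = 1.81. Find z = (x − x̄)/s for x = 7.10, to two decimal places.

z = (7.10 − 6.39) / 1.81 = 0.39.

0.39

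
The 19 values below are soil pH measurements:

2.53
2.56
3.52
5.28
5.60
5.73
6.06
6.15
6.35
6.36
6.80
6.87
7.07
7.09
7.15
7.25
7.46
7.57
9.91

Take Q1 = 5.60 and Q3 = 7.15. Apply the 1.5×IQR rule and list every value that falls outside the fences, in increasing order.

2.53, 2.56, 9.91

IQR = Q3 − Q1 = 7.15 − 5.60 = 1.55.
Lower fence = Q1 − 1.5·IQR = 5.60 − 2.325 = 3.275.
Upper fence = Q3 + 1.5·IQR = 7.15 + 2.325 = 9.475.
2.53 < 3.275 → outlier.
2.56 < 3.275 → outlier.
9.91 > 9.475 → outlier.
All remaining values lie within [3.275, 9.475].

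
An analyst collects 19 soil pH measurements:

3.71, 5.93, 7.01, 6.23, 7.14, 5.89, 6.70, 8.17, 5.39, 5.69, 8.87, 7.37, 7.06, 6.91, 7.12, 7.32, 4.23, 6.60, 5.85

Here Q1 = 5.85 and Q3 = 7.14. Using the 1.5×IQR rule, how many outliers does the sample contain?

IQR = 1.29; fences at 5.85 − 1.935 = 3.915 and 7.14 + 1.935 = 9.075.
Outside the cutoffs: 3.71.

1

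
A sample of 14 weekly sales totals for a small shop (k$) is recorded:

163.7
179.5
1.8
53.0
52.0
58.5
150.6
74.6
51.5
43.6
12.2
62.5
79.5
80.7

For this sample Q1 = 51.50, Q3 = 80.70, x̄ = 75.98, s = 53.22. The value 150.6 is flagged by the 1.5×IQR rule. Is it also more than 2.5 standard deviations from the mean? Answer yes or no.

z = (150.6 − 75.98) / 53.22 = 1.40.
|z| = 1.40 ≤ 2.5.

no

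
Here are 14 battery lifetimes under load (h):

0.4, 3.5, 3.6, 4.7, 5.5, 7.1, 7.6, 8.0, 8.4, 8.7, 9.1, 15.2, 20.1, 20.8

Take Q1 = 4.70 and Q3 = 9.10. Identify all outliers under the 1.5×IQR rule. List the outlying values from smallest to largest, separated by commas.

IQR = Q3 − Q1 = 9.10 − 4.70 = 4.40.
Lower fence = Q1 − 1.5·IQR = 4.70 − 6.60 = -1.90.
Upper fence = Q3 + 1.5·IQR = 9.10 + 6.60 = 15.70.
20.1 > 15.70 → outlier.
20.8 > 15.70 → outlier.
All remaining values lie within [-1.90, 15.70].

20.1, 20.8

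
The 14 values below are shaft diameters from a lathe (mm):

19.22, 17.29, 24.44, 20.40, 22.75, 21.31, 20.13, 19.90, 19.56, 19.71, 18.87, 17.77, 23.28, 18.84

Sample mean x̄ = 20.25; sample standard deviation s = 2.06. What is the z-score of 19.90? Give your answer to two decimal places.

z = (19.90 − 20.25) / 2.06 = -0.17.

-0.17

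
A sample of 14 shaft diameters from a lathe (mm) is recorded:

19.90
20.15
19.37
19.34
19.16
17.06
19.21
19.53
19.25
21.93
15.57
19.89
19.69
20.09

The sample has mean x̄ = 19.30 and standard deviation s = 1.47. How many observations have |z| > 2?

Cutoffs: x̄ ± 2s = [16.36, 22.24].
Outside the cutoffs: 15.57.

1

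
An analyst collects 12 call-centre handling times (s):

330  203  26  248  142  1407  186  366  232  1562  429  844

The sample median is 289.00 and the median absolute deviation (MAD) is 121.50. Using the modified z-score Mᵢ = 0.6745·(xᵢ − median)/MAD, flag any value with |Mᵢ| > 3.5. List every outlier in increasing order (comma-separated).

|Mᵢ| > 3.5 ⇔ |xᵢ − 289.00| > 3.5·121.50/0.6745 = 630.47.
So outliers lie outside [-341.47, 919.47].
1407: M = 6.21 → outlier.
1562: M = 7.07 → outlier.

1407, 1562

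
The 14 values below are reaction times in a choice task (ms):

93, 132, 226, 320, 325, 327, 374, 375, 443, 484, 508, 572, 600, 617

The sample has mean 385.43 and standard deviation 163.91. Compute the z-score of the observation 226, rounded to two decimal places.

-0.97

z = (226 − 385.43) / 163.91 = -0.97.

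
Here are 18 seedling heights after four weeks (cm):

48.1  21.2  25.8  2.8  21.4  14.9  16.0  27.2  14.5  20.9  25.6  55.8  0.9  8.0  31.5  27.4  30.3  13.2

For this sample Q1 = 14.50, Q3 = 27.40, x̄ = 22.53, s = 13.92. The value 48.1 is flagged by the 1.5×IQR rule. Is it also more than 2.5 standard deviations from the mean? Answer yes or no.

no

z = (48.1 − 22.53) / 13.92 = 1.84.
|z| = 1.84 ≤ 2.5.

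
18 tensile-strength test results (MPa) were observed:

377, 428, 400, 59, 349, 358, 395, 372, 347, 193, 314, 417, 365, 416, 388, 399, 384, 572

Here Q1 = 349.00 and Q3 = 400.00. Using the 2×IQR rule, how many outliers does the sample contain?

IQR = 51.00; fences at 349.00 − 102.00 = 247.00 and 400.00 + 102.00 = 502.00.
Outside the cutoffs: 59, 193, 572.

3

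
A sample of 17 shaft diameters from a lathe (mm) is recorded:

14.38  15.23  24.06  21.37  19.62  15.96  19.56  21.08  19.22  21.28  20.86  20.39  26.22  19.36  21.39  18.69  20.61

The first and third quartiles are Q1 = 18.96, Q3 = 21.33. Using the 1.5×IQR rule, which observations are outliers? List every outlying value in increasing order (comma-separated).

14.38, 15.23, 26.22

IQR = Q3 − Q1 = 21.33 − 18.96 = 2.37.
Lower fence = Q1 − 1.5·IQR = 18.96 − 3.555 = 15.405.
Upper fence = Q3 + 1.5·IQR = 21.33 + 3.555 = 24.885.
14.38 < 15.405 → outlier.
15.23 < 15.405 → outlier.
26.22 > 24.885 → outlier.
All remaining values lie within [15.405, 24.885].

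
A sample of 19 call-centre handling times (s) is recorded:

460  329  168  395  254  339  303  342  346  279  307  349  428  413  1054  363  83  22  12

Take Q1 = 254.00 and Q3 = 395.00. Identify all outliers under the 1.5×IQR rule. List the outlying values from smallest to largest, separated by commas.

12, 22, 1054

IQR = Q3 − Q1 = 395.00 − 254.00 = 141.00.
Lower fence = Q1 − 1.5·IQR = 254.00 − 211.50 = 42.50.
Upper fence = Q3 + 1.5·IQR = 395.00 + 211.50 = 606.50.
12 < 42.50 → outlier.
22 < 42.50 → outlier.
1054 > 606.50 → outlier.
All remaining values lie within [42.50, 606.50].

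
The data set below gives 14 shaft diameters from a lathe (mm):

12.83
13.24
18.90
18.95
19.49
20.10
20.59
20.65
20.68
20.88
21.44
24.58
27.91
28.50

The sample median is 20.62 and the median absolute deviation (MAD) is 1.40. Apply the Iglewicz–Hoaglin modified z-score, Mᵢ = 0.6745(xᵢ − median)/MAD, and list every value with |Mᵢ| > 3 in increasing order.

12.83, 13.24, 27.91, 28.50

|Mᵢ| > 3 ⇔ |xᵢ − 20.62| > 3·1.40/0.6745 = 6.23.
So outliers lie outside [14.39, 26.85].
12.83: M = -3.75 → outlier.
13.24: M = -3.56 → outlier.
27.91: M = 3.51 → outlier.
28.50: M = 3.80 → outlier.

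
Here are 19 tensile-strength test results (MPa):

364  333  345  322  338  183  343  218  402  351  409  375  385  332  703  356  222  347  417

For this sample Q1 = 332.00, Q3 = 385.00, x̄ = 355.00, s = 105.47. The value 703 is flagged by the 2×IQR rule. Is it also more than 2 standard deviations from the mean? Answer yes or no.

yes

z = (703 − 355.00) / 105.47 = 3.30.
|z| = 3.30 > 2.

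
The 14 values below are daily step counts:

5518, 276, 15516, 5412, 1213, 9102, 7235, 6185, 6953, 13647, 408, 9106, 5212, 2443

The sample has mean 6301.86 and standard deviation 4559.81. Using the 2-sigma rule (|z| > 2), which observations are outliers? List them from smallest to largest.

Cutoffs at x̄ ± 2s: 6301.86 ± 2·4559.81 = [-2817.76, 15421.48].
15516: z = 2.02, |z| > 2 → outlier.
Every other value lies within [-2817.76, 15421.48].

15516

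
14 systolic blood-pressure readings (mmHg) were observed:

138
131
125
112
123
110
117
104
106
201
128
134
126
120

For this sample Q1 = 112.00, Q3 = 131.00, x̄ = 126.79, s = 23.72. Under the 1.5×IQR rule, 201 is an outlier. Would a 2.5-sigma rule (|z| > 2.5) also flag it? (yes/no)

yes

z = (201 − 126.79) / 23.72 = 3.13.
|z| = 3.13 > 2.5.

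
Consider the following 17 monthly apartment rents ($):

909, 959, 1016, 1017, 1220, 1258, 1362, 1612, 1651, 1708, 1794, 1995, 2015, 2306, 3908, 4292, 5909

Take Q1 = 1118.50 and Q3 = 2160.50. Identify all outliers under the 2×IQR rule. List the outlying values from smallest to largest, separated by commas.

4292, 5909

IQR = Q3 − Q1 = 2160.50 − 1118.50 = 1042.00.
Lower fence = Q1 − 2·IQR = 1118.50 − 2084.00 = -965.50.
Upper fence = Q3 + 2·IQR = 2160.50 + 2084.00 = 4244.50.
4292 > 4244.50 → outlier.
5909 > 4244.50 → outlier.
All remaining values lie within [-965.50, 4244.50].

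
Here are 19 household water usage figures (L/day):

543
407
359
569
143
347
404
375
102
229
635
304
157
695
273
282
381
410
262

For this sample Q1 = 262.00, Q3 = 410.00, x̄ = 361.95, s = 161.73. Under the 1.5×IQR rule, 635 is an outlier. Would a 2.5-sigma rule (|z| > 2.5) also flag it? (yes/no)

no

z = (635 − 361.95) / 161.73 = 1.69.
|z| = 1.69 ≤ 2.5.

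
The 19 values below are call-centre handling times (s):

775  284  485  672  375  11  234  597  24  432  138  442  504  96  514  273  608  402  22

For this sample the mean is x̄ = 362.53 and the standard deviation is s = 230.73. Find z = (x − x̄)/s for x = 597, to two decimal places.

1.02

z = (597 − 362.53) / 230.73 = 1.02.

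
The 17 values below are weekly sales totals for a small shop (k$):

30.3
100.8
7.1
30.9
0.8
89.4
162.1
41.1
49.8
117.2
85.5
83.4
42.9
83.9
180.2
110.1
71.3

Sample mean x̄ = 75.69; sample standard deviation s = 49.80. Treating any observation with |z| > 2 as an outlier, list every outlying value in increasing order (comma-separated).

180.2

Cutoffs at x̄ ± 2s: 75.69 ± 2·49.80 = [-23.91, 175.29].
180.2: z = 2.10, |z| > 2 → outlier.
Every other value lies within [-23.91, 175.29].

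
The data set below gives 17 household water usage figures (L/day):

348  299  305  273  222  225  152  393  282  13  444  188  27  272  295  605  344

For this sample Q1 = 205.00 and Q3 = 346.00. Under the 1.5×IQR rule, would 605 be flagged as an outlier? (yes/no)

yes

IQR = Q3 − Q1 = 346.00 − 205.00 = 141.00.
Lower fence = Q1 − 1.5·IQR = 205.00 − 211.50 = -6.50.
Upper fence = Q3 + 1.5·IQR = 346.00 + 211.50 = 557.50.
605 lies above the upper fence.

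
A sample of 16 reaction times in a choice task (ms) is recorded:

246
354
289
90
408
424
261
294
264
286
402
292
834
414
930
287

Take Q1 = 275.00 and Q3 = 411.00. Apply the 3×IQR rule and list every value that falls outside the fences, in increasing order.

IQR = Q3 − Q1 = 411.00 − 275.00 = 136.00.
Lower fence = Q1 − 3·IQR = 275.00 − 408.00 = -133.00.
Upper fence = Q3 + 3·IQR = 411.00 + 408.00 = 819.00.
834 > 819.00 → outlier.
930 > 819.00 → outlier.
All remaining values lie within [-133.00, 819.00].

834, 930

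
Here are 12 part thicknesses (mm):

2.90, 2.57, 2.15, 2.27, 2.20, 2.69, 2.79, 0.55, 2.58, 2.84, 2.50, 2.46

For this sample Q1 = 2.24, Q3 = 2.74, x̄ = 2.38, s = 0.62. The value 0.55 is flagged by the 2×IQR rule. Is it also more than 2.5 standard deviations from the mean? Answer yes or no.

yes

z = (0.55 − 2.38) / 0.62 = -2.95.
|z| = 2.95 > 2.5.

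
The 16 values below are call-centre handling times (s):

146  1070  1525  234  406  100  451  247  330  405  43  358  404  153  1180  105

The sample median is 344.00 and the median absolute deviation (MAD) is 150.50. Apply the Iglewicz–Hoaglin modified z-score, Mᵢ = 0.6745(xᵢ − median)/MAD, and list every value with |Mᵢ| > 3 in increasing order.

|Mᵢ| > 3 ⇔ |xᵢ − 344.00| > 3·150.50/0.6745 = 669.38.
So outliers lie outside [-325.38, 1013.38].
1070: M = 3.25 → outlier.
1180: M = 3.75 → outlier.
1525: M = 5.29 → outlier.

1070, 1180, 1525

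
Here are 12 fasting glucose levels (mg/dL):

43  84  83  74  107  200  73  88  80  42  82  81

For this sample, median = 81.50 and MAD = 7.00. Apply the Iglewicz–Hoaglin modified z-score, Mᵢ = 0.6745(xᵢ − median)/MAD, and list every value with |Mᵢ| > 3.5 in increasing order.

|Mᵢ| > 3.5 ⇔ |xᵢ − 81.50| > 3.5·7.00/0.6745 = 36.32.
So outliers lie outside [45.18, 117.82].
42: M = -3.81 → outlier.
43: M = -3.71 → outlier.
200: M = 11.42 → outlier.

42, 43, 200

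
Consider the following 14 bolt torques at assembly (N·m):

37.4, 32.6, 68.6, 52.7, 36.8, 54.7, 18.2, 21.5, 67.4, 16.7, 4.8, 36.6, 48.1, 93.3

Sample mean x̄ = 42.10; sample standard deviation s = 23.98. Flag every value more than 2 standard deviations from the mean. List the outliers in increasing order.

93.3

Cutoffs at x̄ ± 2s: 42.10 ± 2·23.98 = [-5.86, 90.06].
93.3: z = 2.14, |z| > 2 → outlier.
Every other value lies within [-5.86, 90.06].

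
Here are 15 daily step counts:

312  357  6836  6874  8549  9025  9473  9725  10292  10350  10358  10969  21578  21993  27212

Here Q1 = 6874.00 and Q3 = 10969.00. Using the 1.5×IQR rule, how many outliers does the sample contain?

IQR = 4095.00; fences at 6874.00 − 6142.50 = 731.50 and 10969.00 + 6142.50 = 17111.50.
Outside the cutoffs: 312, 357, 21578, 21993, 27212.

5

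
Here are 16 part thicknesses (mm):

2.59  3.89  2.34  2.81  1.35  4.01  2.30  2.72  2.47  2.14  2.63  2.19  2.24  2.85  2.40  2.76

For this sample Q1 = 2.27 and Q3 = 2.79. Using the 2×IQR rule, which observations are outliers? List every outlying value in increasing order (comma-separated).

IQR = Q3 − Q1 = 2.79 − 2.27 = 0.52.
Lower fence = Q1 − 2·IQR = 2.27 − 1.04 = 1.23.
Upper fence = Q3 + 2·IQR = 2.79 + 1.04 = 3.83.
3.89 > 3.83 → outlier.
4.01 > 3.83 → outlier.
All remaining values lie within [1.23, 3.83].

3.89, 4.01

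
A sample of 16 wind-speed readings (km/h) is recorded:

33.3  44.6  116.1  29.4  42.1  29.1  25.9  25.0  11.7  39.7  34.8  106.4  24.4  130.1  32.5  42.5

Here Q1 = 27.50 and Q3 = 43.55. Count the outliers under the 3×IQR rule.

IQR = 16.05; fences at 27.50 − 48.15 = -20.65 and 43.55 + 48.15 = 91.70.
Outside the cutoffs: 106.4, 116.1, 130.1.

3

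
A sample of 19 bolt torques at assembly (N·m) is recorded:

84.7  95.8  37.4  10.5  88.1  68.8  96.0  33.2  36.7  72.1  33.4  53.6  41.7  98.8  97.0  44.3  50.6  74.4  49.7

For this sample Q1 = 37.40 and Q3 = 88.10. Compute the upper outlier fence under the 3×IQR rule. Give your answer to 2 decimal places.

IQR = Q3 − Q1 = 88.10 − 37.40 = 50.70.
Lower fence = Q1 − 3·IQR = 37.40 − 152.10 = -114.70.
Upper fence = Q3 + 3·IQR = 88.10 + 152.10 = 240.20.

240.20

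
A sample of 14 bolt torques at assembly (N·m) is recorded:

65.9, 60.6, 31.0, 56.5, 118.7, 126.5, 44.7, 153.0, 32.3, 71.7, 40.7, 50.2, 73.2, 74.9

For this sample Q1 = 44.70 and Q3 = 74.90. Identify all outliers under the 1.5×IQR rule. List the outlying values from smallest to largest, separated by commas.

126.5, 153.0

IQR = Q3 − Q1 = 74.90 − 44.70 = 30.20.
Lower fence = Q1 − 1.5·IQR = 44.70 − 45.30 = -0.60.
Upper fence = Q3 + 1.5·IQR = 74.90 + 45.30 = 120.20.
126.5 > 120.20 → outlier.
153.0 > 120.20 → outlier.
All remaining values lie within [-0.60, 120.20].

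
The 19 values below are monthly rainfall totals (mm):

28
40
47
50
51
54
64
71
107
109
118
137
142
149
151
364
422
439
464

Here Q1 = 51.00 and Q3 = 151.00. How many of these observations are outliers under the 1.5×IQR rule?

IQR = 100.00; fences at 51.00 − 150.00 = -99.00 and 151.00 + 150.00 = 301.00.
Outside the cutoffs: 364, 422, 439, 464.

4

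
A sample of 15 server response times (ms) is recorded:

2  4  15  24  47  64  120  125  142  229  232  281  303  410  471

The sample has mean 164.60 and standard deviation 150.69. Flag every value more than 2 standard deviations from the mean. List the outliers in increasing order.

Cutoffs at x̄ ± 2s: 164.60 ± 2·150.69 = [-136.78, 465.98].
471: z = 2.03, |z| > 2 → outlier.
Every other value lies within [-136.78, 465.98].

471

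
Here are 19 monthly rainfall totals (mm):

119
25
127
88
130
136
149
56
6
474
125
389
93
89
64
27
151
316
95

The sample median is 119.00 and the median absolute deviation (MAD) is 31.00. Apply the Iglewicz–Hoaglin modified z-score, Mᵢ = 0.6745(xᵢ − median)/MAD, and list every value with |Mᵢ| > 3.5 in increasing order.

316, 389, 474

|Mᵢ| > 3.5 ⇔ |xᵢ − 119.00| > 3.5·31.00/0.6745 = 160.86.
So outliers lie outside [-41.86, 279.86].
316: M = 4.29 → outlier.
389: M = 5.87 → outlier.
474: M = 7.72 → outlier.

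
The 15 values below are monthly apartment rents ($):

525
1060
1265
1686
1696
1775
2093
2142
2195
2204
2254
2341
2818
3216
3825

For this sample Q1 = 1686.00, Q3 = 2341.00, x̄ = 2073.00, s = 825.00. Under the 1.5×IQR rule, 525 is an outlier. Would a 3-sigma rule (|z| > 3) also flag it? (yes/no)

no

z = (525 − 2073.00) / 825.00 = -1.88.
|z| = 1.88 ≤ 3.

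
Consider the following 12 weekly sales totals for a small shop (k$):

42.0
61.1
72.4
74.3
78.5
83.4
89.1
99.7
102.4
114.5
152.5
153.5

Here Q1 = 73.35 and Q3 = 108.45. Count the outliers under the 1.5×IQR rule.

0

IQR = 35.10; fences at 73.35 − 52.65 = 20.70 and 108.45 + 52.65 = 161.10.
Every value lies within the cutoffs.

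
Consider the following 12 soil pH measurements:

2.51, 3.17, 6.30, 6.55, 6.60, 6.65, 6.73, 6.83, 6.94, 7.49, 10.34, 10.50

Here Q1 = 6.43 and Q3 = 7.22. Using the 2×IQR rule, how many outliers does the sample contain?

4

IQR = 0.79; fences at 6.43 − 1.58 = 4.85 and 7.22 + 1.58 = 8.80.
Outside the cutoffs: 2.51, 3.17, 10.34, 10.50.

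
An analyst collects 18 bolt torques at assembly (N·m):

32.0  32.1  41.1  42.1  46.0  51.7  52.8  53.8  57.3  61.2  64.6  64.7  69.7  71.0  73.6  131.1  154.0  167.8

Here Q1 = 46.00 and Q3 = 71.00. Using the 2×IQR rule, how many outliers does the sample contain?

IQR = 25.00; fences at 46.00 − 50.00 = -4.00 and 71.00 + 50.00 = 121.00.
Outside the cutoffs: 131.1, 154.0, 167.8.

3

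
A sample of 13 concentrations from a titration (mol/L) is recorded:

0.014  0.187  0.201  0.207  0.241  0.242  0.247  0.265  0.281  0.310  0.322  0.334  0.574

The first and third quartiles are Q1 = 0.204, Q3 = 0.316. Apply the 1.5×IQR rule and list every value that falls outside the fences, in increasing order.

0.014, 0.574

IQR = Q3 − Q1 = 0.316 − 0.204 = 0.112.
Lower fence = Q1 − 1.5·IQR = 0.204 − 0.168 = 0.036.
Upper fence = Q3 + 1.5·IQR = 0.316 + 0.168 = 0.484.
0.014 < 0.036 → outlier.
0.574 > 0.484 → outlier.
All remaining values lie within [0.036, 0.484].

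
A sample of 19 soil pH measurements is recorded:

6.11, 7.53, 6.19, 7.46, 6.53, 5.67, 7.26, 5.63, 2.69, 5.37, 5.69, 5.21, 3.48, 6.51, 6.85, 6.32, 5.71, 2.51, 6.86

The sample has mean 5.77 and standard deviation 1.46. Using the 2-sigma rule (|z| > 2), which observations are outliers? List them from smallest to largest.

Cutoffs at x̄ ± 2s: 5.77 ± 2·1.46 = [2.85, 8.69].
2.51: z = -2.23, |z| > 2 → outlier.
2.69: z = -2.11, |z| > 2 → outlier.
Every other value lies within [2.85, 8.69].

2.51, 2.69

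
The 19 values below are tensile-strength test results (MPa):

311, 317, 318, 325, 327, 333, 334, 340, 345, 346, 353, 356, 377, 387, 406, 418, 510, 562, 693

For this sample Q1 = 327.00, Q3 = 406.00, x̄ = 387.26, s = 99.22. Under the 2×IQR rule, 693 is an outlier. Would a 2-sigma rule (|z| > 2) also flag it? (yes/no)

yes

z = (693 − 387.26) / 99.22 = 3.08.
|z| = 3.08 > 2.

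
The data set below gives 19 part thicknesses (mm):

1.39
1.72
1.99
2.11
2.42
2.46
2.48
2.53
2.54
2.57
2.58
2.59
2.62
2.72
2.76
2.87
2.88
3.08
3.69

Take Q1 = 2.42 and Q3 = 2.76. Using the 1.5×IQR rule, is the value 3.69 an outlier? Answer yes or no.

IQR = Q3 − Q1 = 2.76 − 2.42 = 0.34.
Lower fence = Q1 − 1.5·IQR = 2.42 − 0.51 = 1.91.
Upper fence = Q3 + 1.5·IQR = 2.76 + 0.51 = 3.27.
3.69 lies above the upper fence.

yes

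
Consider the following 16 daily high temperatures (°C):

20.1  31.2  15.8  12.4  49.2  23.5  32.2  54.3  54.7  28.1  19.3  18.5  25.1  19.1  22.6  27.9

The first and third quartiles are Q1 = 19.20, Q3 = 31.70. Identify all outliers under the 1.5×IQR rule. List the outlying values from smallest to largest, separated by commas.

IQR = Q3 − Q1 = 31.70 − 19.20 = 12.50.
Lower fence = Q1 − 1.5·IQR = 19.20 − 18.75 = 0.45.
Upper fence = Q3 + 1.5·IQR = 31.70 + 18.75 = 50.45.
54.3 > 50.45 → outlier.
54.7 > 50.45 → outlier.
All remaining values lie within [0.45, 50.45].

54.3, 54.7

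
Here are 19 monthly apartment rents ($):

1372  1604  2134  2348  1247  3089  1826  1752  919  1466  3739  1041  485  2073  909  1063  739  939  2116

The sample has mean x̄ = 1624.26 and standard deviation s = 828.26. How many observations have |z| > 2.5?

Cutoffs: x̄ ± 2.5s = [-446.39, 3694.91].
Outside the cutoffs: 3739.

1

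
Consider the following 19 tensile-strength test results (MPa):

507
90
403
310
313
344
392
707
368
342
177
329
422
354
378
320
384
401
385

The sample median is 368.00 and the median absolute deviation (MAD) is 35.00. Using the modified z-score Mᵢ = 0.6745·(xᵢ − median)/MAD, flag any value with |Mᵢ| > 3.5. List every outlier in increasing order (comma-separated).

|Mᵢ| > 3.5 ⇔ |xᵢ − 368.00| > 3.5·35.00/0.6745 = 181.62.
So outliers lie outside [186.38, 549.62].
90: M = -5.36 → outlier.
177: M = -3.68 → outlier.
707: M = 6.53 → outlier.

90, 177, 707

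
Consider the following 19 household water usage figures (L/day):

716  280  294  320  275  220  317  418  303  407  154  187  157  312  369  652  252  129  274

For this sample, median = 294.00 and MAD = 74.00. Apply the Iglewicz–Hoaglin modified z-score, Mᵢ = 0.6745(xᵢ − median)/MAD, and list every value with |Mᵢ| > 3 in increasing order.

|Mᵢ| > 3 ⇔ |xᵢ − 294.00| > 3·74.00/0.6745 = 329.13.
So outliers lie outside [-35.13, 623.13].
652: M = 3.26 → outlier.
716: M = 3.85 → outlier.

652, 716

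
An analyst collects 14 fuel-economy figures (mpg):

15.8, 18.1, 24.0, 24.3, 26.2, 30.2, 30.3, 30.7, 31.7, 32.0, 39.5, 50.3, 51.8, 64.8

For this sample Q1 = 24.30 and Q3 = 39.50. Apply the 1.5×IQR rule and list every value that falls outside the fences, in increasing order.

64.8

IQR = Q3 − Q1 = 39.50 − 24.30 = 15.20.
Lower fence = Q1 − 1.5·IQR = 24.30 − 22.80 = 1.50.
Upper fence = Q3 + 1.5·IQR = 39.50 + 22.80 = 62.30.
64.8 > 62.30 → outlier.
All remaining values lie within [1.50, 62.30].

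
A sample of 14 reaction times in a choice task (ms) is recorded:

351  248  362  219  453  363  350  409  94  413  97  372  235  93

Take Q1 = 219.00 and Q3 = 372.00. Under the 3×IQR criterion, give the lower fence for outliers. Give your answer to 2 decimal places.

-240.00

IQR = Q3 − Q1 = 372.00 − 219.00 = 153.00.
Lower fence = Q1 − 3·IQR = 219.00 − 459.00 = -240.00.
Upper fence = Q3 + 3·IQR = 372.00 + 459.00 = 831.00.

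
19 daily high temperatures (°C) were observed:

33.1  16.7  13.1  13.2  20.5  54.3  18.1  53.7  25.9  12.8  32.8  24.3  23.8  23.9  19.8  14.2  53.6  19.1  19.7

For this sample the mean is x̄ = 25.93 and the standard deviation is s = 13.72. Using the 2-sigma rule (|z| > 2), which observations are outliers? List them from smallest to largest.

Cutoffs at x̄ ± 2s: 25.93 ± 2·13.72 = [-1.51, 53.37].
53.6: z = 2.02, |z| > 2 → outlier.
53.7: z = 2.02, |z| > 2 → outlier.
54.3: z = 2.07, |z| > 2 → outlier.
Every other value lies within [-1.51, 53.37].

53.6, 53.7, 54.3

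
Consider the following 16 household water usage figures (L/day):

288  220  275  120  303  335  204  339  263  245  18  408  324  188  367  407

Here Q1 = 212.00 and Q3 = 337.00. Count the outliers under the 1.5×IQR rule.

1

IQR = 125.00; fences at 212.00 − 187.50 = 24.50 and 337.00 + 187.50 = 524.50.
Outside the cutoffs: 18.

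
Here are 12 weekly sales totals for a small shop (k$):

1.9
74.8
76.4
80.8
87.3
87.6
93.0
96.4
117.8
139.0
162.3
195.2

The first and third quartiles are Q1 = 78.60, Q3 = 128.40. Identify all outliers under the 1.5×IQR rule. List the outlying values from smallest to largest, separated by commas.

IQR = Q3 − Q1 = 128.40 − 78.60 = 49.80.
Lower fence = Q1 − 1.5·IQR = 78.60 − 74.70 = 3.90.
Upper fence = Q3 + 1.5·IQR = 128.40 + 74.70 = 203.10.
1.9 < 3.90 → outlier.
All remaining values lie within [3.90, 203.10].

1.9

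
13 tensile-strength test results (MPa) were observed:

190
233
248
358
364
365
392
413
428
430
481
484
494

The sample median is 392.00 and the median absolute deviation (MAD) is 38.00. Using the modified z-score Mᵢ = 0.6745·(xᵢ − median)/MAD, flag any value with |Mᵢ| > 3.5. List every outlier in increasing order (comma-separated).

190

|Mᵢ| > 3.5 ⇔ |xᵢ − 392.00| > 3.5·38.00/0.6745 = 197.18.
So outliers lie outside [194.82, 589.18].
190: M = -3.59 → outlier.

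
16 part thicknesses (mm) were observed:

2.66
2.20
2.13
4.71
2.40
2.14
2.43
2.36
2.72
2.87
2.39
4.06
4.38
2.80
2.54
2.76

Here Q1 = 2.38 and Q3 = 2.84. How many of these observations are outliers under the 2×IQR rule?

IQR = 0.46; fences at 2.38 − 0.92 = 1.46 and 2.84 + 0.92 = 3.76.
Outside the cutoffs: 4.06, 4.38, 4.71.

3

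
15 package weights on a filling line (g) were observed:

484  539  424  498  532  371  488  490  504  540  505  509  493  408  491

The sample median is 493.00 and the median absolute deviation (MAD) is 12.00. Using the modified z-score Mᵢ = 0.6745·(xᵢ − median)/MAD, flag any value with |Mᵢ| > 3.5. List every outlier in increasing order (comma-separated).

|Mᵢ| > 3.5 ⇔ |xᵢ − 493.00| > 3.5·12.00/0.6745 = 62.27.
So outliers lie outside [430.73, 555.27].
371: M = -6.86 → outlier.
408: M = -4.78 → outlier.
424: M = -3.88 → outlier.

371, 408, 424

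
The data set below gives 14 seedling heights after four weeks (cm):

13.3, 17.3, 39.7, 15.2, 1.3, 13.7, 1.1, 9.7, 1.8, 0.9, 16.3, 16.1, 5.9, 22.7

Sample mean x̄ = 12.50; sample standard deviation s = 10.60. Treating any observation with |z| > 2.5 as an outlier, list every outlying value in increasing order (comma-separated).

39.7

Cutoffs at x̄ ± 2.5s: 12.50 ± 2.5·10.60 = [-14.00, 39.00].
39.7: z = 2.57, |z| > 2.5 → outlier.
Every other value lies within [-14.00, 39.00].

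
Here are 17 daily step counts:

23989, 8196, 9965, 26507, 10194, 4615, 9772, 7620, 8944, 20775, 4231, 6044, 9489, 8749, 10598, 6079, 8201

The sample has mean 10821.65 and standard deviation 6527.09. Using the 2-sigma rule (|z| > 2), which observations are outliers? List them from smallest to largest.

Cutoffs at x̄ ± 2s: 10821.65 ± 2·6527.09 = [-2232.53, 23875.83].
23989: z = 2.02, |z| > 2 → outlier.
26507: z = 2.40, |z| > 2 → outlier.
Every other value lies within [-2232.53, 23875.83].

23989, 26507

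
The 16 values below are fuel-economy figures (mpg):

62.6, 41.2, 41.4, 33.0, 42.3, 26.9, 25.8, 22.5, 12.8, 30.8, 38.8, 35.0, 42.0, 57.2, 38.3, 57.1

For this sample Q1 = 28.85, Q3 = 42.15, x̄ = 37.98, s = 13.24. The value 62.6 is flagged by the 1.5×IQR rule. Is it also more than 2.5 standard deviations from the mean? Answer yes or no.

z = (62.6 − 37.98) / 13.24 = 1.86.
|z| = 1.86 ≤ 2.5.

no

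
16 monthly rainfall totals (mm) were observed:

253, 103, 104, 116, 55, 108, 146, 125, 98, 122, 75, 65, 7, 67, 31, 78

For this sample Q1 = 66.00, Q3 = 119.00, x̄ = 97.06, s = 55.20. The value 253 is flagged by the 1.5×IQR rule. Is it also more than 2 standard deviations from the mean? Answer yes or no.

z = (253 − 97.06) / 55.20 = 2.82.
|z| = 2.82 > 2.

yes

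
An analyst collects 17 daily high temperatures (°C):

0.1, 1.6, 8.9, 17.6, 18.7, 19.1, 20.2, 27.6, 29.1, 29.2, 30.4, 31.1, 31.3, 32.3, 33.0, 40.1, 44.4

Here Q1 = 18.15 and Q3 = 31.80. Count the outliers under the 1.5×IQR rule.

IQR = 13.65; fences at 18.15 − 20.475 = -2.325 and 31.80 + 20.475 = 52.275.
Every value lies within the cutoffs.

0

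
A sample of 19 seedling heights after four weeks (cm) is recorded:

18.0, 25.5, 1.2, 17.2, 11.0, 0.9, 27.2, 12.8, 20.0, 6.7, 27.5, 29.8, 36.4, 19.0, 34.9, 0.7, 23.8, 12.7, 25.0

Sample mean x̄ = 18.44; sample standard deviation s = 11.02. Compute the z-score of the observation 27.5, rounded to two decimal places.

z = (27.5 − 18.44) / 11.02 = 0.82.

0.82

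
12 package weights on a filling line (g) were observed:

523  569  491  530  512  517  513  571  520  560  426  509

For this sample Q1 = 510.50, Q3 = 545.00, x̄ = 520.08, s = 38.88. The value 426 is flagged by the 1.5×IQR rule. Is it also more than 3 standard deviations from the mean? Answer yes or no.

no

z = (426 − 520.08) / 38.88 = -2.42.
|z| = 2.42 ≤ 3.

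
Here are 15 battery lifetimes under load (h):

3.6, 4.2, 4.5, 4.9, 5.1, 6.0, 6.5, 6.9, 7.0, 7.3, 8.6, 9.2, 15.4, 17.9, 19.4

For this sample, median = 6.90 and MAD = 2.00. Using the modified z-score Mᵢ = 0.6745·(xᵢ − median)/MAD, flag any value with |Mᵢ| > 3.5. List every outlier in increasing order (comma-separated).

|Mᵢ| > 3.5 ⇔ |xᵢ − 6.90| > 3.5·2.00/0.6745 = 10.38.
So outliers lie outside [-3.48, 17.28].
17.9: M = 3.71 → outlier.
19.4: M = 4.22 → outlier.

17.9, 19.4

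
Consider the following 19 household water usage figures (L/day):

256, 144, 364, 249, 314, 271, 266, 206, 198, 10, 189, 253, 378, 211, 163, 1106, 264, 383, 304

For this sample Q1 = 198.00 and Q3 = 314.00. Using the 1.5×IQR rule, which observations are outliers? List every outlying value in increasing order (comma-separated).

10, 1106

IQR = Q3 − Q1 = 314.00 − 198.00 = 116.00.
Lower fence = Q1 − 1.5·IQR = 198.00 − 174.00 = 24.00.
Upper fence = Q3 + 1.5·IQR = 314.00 + 174.00 = 488.00.
10 < 24.00 → outlier.
1106 > 488.00 → outlier.
All remaining values lie within [24.00, 488.00].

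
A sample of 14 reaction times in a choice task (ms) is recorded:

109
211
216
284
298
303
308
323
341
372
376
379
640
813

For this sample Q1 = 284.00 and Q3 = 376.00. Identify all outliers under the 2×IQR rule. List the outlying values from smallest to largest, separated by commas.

640, 813

IQR = Q3 − Q1 = 376.00 − 284.00 = 92.00.
Lower fence = Q1 − 2·IQR = 284.00 − 184.00 = 100.00.
Upper fence = Q3 + 2·IQR = 376.00 + 184.00 = 560.00.
640 > 560.00 → outlier.
813 > 560.00 → outlier.
All remaining values lie within [100.00, 560.00].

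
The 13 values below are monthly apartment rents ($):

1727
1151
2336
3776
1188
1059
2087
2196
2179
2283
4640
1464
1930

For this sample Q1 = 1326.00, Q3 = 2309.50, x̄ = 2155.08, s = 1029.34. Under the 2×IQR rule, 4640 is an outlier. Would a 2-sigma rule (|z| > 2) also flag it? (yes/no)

yes

z = (4640 − 2155.08) / 1029.34 = 2.41.
|z| = 2.41 > 2.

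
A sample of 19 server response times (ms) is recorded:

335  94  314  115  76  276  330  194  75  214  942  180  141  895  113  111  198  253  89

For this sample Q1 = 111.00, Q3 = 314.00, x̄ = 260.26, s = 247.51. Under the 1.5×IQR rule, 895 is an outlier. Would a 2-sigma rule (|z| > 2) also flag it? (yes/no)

z = (895 − 260.26) / 247.51 = 2.56.
|z| = 2.56 > 2.

yes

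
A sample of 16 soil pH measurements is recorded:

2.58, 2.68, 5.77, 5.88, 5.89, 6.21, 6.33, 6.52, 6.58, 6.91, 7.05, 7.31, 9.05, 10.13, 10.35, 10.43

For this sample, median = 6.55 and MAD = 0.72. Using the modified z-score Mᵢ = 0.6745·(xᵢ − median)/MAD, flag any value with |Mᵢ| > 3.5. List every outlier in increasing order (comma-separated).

|Mᵢ| > 3.5 ⇔ |xᵢ − 6.55| > 3.5·0.72/0.6745 = 3.74.
So outliers lie outside [2.81, 10.29].
2.58: M = -3.72 → outlier.
2.68: M = -3.63 → outlier.
10.35: M = 3.56 → outlier.
10.43: M = 3.63 → outlier.

2.58, 2.68, 10.35, 10.43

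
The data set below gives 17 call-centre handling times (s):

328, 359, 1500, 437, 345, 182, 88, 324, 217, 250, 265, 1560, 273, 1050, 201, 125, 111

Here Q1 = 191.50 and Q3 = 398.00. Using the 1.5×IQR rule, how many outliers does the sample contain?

3

IQR = 206.50; fences at 191.50 − 309.75 = -118.25 and 398.00 + 309.75 = 707.75.
Outside the cutoffs: 1050, 1500, 1560.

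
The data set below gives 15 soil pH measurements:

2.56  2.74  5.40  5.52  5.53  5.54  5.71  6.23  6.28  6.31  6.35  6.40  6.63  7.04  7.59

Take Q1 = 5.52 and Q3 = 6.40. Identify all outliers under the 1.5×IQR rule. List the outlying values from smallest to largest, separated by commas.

2.56, 2.74

IQR = Q3 − Q1 = 6.40 − 5.52 = 0.88.
Lower fence = Q1 − 1.5·IQR = 5.52 − 1.32 = 4.20.
Upper fence = Q3 + 1.5·IQR = 6.40 + 1.32 = 7.72.
2.56 < 4.20 → outlier.
2.74 < 4.20 → outlier.
All remaining values lie within [4.20, 7.72].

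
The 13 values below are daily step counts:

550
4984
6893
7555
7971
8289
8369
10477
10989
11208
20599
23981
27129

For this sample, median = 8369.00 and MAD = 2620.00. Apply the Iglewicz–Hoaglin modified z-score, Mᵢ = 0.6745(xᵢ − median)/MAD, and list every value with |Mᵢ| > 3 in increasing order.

20599, 23981, 27129

|Mᵢ| > 3 ⇔ |xᵢ − 8369.00| > 3·2620.00/0.6745 = 11653.08.
So outliers lie outside [-3284.08, 20022.08].
20599: M = 3.15 → outlier.
23981: M = 4.02 → outlier.
27129: M = 4.83 → outlier.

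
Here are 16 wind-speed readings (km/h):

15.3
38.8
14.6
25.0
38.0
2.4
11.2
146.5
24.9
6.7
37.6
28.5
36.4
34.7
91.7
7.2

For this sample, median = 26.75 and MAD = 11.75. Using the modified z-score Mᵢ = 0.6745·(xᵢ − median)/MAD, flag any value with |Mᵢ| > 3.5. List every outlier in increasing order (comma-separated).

91.7, 146.5

|Mᵢ| > 3.5 ⇔ |xᵢ − 26.75| > 3.5·11.75/0.6745 = 60.97.
So outliers lie outside [-34.22, 87.72].
91.7: M = 3.73 → outlier.
146.5: M = 6.87 → outlier.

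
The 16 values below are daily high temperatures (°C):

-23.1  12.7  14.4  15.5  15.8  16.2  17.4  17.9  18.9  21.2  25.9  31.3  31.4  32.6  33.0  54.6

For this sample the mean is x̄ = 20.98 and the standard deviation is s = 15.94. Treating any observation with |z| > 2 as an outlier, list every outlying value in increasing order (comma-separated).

-23.1, 54.6

Cutoffs at x̄ ± 2s: 20.98 ± 2·15.94 = [-10.90, 52.86].
-23.1: z = -2.77, |z| > 2 → outlier.
54.6: z = 2.11, |z| > 2 → outlier.
Every other value lies within [-10.90, 52.86].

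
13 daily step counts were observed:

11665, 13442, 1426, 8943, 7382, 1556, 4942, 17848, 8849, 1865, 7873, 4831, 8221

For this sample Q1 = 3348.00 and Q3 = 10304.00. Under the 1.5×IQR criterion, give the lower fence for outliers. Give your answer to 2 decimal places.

-7086.00

IQR = Q3 − Q1 = 10304.00 − 3348.00 = 6956.00.
Lower fence = Q1 − 1.5·IQR = 3348.00 − 10434.00 = -7086.00.
Upper fence = Q3 + 1.5·IQR = 10304.00 + 10434.00 = 20738.00.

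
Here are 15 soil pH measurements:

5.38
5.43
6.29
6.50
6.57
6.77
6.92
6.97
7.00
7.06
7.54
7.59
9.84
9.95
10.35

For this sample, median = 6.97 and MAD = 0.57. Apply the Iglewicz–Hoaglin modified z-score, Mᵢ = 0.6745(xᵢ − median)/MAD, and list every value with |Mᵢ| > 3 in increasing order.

|Mᵢ| > 3 ⇔ |xᵢ − 6.97| > 3·0.57/0.6745 = 2.54.
So outliers lie outside [4.43, 9.51].
9.84: M = 3.40 → outlier.
9.95: M = 3.53 → outlier.
10.35: M = 4.00 → outlier.

9.84, 9.95, 10.35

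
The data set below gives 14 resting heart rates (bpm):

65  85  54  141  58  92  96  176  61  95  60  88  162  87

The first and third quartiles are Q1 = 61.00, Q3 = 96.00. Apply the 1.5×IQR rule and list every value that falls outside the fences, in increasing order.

IQR = Q3 − Q1 = 96.00 − 61.00 = 35.00.
Lower fence = Q1 − 1.5·IQR = 61.00 − 52.50 = 8.50.
Upper fence = Q3 + 1.5·IQR = 96.00 + 52.50 = 148.50.
162 > 148.50 → outlier.
176 > 148.50 → outlier.
All remaining values lie within [8.50, 148.50].

162, 176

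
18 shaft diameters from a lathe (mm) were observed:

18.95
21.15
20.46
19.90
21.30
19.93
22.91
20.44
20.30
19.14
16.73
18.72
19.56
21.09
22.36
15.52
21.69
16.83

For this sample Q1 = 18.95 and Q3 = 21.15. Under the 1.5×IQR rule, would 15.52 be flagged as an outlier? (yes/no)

IQR = Q3 − Q1 = 21.15 − 18.95 = 2.20.
Lower fence = Q1 − 1.5·IQR = 18.95 − 3.30 = 15.65.
Upper fence = Q3 + 1.5·IQR = 21.15 + 3.30 = 24.45.
15.52 lies below the lower fence.

yes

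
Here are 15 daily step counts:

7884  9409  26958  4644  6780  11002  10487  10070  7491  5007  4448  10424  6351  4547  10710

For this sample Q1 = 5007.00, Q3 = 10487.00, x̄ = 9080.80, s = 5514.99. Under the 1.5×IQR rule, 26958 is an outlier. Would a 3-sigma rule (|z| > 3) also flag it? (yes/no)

yes

z = (26958 − 9080.80) / 5514.99 = 3.24.
|z| = 3.24 > 3.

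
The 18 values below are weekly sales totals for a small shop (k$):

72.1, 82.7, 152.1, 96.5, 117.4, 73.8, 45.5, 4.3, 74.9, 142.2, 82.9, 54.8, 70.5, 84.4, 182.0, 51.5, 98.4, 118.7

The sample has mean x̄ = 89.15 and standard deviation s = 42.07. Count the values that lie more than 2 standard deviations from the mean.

2

Cutoffs: x̄ ± 2s = [5.01, 173.29].
Outside the cutoffs: 4.3, 182.0.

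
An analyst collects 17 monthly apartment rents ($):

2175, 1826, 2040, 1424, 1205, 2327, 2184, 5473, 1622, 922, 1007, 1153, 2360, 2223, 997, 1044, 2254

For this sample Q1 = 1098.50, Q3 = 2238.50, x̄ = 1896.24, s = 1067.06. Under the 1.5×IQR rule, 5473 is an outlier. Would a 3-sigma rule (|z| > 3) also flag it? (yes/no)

z = (5473 − 1896.24) / 1067.06 = 3.35.
|z| = 3.35 > 3.

yes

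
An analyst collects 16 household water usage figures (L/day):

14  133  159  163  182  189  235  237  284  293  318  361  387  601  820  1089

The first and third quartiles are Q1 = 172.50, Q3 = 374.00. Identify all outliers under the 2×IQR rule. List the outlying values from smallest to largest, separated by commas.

IQR = Q3 − Q1 = 374.00 − 172.50 = 201.50.
Lower fence = Q1 − 2·IQR = 172.50 − 403.00 = -230.50.
Upper fence = Q3 + 2·IQR = 374.00 + 403.00 = 777.00.
820 > 777.00 → outlier.
1089 > 777.00 → outlier.
All remaining values lie within [-230.50, 777.00].

820, 1089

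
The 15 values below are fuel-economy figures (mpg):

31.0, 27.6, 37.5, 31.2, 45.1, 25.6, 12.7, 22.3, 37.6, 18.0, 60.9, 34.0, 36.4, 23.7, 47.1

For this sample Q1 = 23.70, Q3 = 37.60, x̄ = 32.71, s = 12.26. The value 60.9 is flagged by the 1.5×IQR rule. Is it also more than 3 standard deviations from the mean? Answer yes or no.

z = (60.9 − 32.71) / 12.26 = 2.30.
|z| = 2.30 ≤ 3.

no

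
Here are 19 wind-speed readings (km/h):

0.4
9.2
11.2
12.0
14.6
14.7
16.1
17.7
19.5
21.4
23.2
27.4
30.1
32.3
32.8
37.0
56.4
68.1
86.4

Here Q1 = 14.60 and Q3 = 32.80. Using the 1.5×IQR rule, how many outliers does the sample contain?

2

IQR = 18.20; fences at 14.60 − 27.30 = -12.70 and 32.80 + 27.30 = 60.10.
Outside the cutoffs: 68.1, 86.4.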